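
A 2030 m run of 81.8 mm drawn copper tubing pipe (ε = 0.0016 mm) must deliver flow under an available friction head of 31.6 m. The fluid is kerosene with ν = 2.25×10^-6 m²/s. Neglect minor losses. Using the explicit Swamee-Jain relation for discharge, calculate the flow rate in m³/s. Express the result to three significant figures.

Swamee-Jain (Type II): Q = -0.965·√(gD⁵h_f/L)·ln[ε/(3.7D) + √(3.17ν²L/(gD³h_f))]
√(gD⁵h_f/L) = √(9.81·0.0818⁵·31.6/2030) = 7.478×10^-4
ε/(3.7D) = 5.29×10^-6; √(3.17ν²L/(gD³h_f)) = 4.38×10^-4
Q = -0.965·7.478×10^-4·ln(4.435×10^-4) = 0.005572 m³/s
Check: V = 1.06 m/s, Re = 3.85×10^4, f = 0.02210, h_f = 31.4 m ≈ 31.6 m ✓

Q ≈ 0.00557 m³/s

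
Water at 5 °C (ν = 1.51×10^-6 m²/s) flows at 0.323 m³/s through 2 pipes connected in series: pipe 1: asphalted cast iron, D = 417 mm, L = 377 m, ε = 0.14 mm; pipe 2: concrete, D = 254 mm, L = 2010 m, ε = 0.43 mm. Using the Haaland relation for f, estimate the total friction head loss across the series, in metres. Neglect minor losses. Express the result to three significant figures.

Pipe 1: V = 2.365 m/s, Re = 6.53×10^5, ε/D = 3.36×10^-4, f = 0.01620, h_1 = f(L/D)V²/2g = 4.175 m
Pipe 2: V = 6.374 m/s, Re = 1.07×10^6, ε/D = 0.00169, f = 0.02263, h_2 = f(L/D)V²/2g = 370.9 m
Series → Q common, losses add: H = Σh = 375.1 m

H ≈ 375 m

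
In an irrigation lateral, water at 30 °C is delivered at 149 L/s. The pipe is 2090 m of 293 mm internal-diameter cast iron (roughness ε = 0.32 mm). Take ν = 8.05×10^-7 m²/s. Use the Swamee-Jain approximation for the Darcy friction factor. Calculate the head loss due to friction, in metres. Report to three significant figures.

h_f ≈ 36.4 m

V = 4Q/(πD²) = 4·0.149/(π·0.293²) = 2.210 m/s
Re = VD/ν = 2.210·0.293/8.05×10^-7 = 8.04×10^5 → turbulent
ε/D = 0.32/293 = 0.00109
Swamee-Jain: f = 0.02052
h_f = f(L/D)V²/(2g) = 0.02052·(2090/0.293)·2.210²/(2·9.81) = 36.42 m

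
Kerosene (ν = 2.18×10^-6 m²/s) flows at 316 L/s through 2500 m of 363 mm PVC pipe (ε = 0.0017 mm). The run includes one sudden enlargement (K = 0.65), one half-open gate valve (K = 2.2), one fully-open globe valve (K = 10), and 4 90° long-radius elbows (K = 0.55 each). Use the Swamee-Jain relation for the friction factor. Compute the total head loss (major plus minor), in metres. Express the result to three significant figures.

H_L ≈ 50.1 m

V = 4Q/(πD²) = 3.053 m/s; V²/2g = 0.4752 m
Re = 5.08×10^5, ε/D = 4.68×10^-6 → f = 0.01313 (Swamee-Jain)
Major: h_f = f(L/D)·V²/2g = 0.01313·6887·0.4752 = 42.96 m
Minor: ΣK = 15.1; h_m = ΣK·V²/2g = 7.152 m
Total H_L = 42.96 + 7.152 = 50.12 m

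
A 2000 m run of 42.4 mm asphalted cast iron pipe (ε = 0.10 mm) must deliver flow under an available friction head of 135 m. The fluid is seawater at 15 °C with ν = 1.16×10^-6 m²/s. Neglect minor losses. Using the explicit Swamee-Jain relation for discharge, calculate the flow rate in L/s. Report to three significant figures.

Q ≈ 2.03 L/s

Swamee-Jain (Type II): Q = -0.965·√(gD⁵h_f/L)·ln[ε/(3.7D) + √(3.17ν²L/(gD³h_f))]
√(gD⁵h_f/L) = √(9.81·0.0424⁵·135/2000) = 3.012×10^-4
ε/(3.7D) = 6.37×10^-4; √(3.17ν²L/(gD³h_f)) = 2.91×10^-4
Q = -0.965·3.012×10^-4·ln(9.281×10^-4) = 0.002030 m³/s
Check: V = 1.44 m/s, Re = 5.25×10^4, f = 0.02746, h_f = 136 m ≈ 135 m ✓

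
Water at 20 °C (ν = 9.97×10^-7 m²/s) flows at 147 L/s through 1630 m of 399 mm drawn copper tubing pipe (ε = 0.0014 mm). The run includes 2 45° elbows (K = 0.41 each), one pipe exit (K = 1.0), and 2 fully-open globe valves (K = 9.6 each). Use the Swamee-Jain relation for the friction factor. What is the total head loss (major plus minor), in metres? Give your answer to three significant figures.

H_L ≈ 5.31 m

V = 4Q/(πD²) = 1.176 m/s; V²/2g = 0.07045 m
Re = 4.70×10^5, ε/D = 3.51×10^-6 → f = 0.01329 (Swamee-Jain)
Major: h_f = f(L/D)·V²/2g = 0.01329·4085·0.07045 = 3.824 m
Minor: ΣK = 21.0; h_m = ΣK·V²/2g = 1.481 m
Total H_L = 3.824 + 1.481 = 5.305 m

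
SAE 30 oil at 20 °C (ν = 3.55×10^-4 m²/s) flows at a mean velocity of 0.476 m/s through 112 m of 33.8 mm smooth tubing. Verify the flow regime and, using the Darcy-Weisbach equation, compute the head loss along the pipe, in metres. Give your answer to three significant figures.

Re = VD/ν = 0.476·0.03380/3.55×10^-4 = 45.3 → laminar (Re < 2300)
f = 64/Re = 1.412
h_f = f(L/D)V²/(2g) = 1.412·(112/0.03380)·0.476²/(2·9.81) = 54.04 m

h_f ≈ 54.0 m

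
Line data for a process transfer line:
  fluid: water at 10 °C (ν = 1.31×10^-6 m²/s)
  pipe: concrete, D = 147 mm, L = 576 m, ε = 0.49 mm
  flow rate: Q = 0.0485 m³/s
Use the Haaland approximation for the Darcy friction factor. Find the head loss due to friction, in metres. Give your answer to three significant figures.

h_f ≈ 44.6 m

V = 4Q/(πD²) = 4·0.0485/(π·0.147²) = 2.858 m/s
Re = VD/ν = 2.858·0.147/1.31×10^-6 = 3.21×10^5 → turbulent
ε/D = 0.49/147 = 0.00333
Haaland: f = 0.02736
h_f = f(L/D)V²/(2g) = 0.02736·(576/0.147)·2.858²/(2·9.81) = 44.63 m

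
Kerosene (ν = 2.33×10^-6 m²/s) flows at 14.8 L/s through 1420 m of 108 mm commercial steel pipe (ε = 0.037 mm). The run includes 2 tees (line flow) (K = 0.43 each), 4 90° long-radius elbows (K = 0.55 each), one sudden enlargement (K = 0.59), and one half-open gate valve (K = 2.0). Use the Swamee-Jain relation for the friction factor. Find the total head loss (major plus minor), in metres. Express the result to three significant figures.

V = 4Q/(πD²) = 1.616 m/s; V²/2g = 0.1330 m
Re = 7.49×10^4, ε/D = 3.43×10^-4 → f = 0.02060 (Swamee-Jain)
Major: h_f = f(L/D)·V²/2g = 0.02060·13148·0.1330 = 36.02 m
Minor: ΣK = 5.65; h_m = ΣK·V²/2g = 0.7516 m
Total H_L = 36.02 + 0.7516 = 36.78 m

H_L ≈ 36.8 m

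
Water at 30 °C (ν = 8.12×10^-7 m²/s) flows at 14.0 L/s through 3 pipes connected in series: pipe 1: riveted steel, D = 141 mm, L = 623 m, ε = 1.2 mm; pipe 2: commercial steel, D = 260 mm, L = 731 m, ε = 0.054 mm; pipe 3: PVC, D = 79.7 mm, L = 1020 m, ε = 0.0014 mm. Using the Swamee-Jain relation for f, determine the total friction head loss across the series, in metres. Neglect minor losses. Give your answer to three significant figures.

H ≈ 82.8 m

Pipe 1: V = 0.8966 m/s, Re = 1.56×10^5, ε/D = 0.00851, f = 0.03654, h_1 = f(L/D)V²/2g = 6.614 m
Pipe 2: V = 0.2637 m/s, Re = 8.44×10^4, ε/D = 2.08×10^-4, f = 0.01959, h_2 = f(L/D)V²/2g = 0.1952 m
Pipe 3: V = 2.806 m/s, Re = 2.75×10^5, ε/D = 1.76×10^-5, f = 0.01480, h_3 = f(L/D)V²/2g = 76.03 m
Series → Q common, losses add: H = Σh = 82.84 m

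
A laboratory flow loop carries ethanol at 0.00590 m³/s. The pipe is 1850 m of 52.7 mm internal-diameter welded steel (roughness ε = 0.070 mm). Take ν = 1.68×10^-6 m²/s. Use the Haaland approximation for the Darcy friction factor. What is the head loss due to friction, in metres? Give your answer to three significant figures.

h_f ≈ 306 m

V = 4Q/(πD²) = 4·0.00590/(π·0.0527²) = 2.705 m/s
Re = VD/ν = 2.705·0.0527/1.68×10^-6 = 8.48×10^4 → turbulent
ε/D = 0.070/52.7 = 0.00133
Haaland: f = 0.02335
h_f = f(L/D)V²/(2g) = 0.02335·(1850/0.0527)·2.705²/(2·9.81) = 305.6 m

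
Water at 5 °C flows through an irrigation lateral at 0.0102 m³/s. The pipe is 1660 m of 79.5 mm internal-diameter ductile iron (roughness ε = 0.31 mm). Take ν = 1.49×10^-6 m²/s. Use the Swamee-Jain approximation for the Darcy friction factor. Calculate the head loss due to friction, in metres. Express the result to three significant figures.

h_f ≈ 132 m

V = 4Q/(πD²) = 4·0.0102/(π·0.0795²) = 2.055 m/s
Re = VD/ν = 2.055·0.0795/1.49×10^-6 = 1.10×10^5 → turbulent
ε/D = 0.31/79.5 = 0.00390
Swamee-Jain: f = 0.02946
h_f = f(L/D)V²/(2g) = 0.02946·(1660/0.0795)·2.055²/(2·9.81) = 132.4 m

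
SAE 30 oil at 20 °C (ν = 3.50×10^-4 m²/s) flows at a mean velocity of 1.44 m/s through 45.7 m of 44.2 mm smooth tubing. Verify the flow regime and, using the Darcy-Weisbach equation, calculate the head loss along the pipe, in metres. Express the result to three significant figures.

Re = VD/ν = 1.44·0.04420/3.50×10^-4 = 182 → laminar (Re < 2300)
f = 64/Re = 0.3519
h_f = f(L/D)V²/(2g) = 0.3519·(45.7/0.04420)·1.44²/(2·9.81) = 38.46 m

h_f ≈ 38.5 m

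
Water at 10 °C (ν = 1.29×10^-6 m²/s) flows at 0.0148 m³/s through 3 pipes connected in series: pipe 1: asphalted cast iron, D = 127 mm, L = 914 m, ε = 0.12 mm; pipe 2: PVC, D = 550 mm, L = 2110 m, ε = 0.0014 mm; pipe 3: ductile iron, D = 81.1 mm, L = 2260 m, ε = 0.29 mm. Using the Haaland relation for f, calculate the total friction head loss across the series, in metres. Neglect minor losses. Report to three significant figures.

H ≈ 339 m

Pipe 1: V = 1.168 m/s, Re = 1.15×10^5, ε/D = 9.45×10^-4, f = 0.02151, h_1 = f(L/D)V²/2g = 10.77 m
Pipe 2: V = 0.06229 m/s, Re = 2.66×10^4, ε/D = 2.55×10^-6, f = 0.02401, h_2 = f(L/D)V²/2g = 0.01822 m
Pipe 3: V = 2.865 m/s, Re = 1.80×10^5, ε/D = 0.00358, f = 0.02815, h_3 = f(L/D)V²/2g = 328.2 m
Series → Q common, losses add: H = Σh = 339.0 m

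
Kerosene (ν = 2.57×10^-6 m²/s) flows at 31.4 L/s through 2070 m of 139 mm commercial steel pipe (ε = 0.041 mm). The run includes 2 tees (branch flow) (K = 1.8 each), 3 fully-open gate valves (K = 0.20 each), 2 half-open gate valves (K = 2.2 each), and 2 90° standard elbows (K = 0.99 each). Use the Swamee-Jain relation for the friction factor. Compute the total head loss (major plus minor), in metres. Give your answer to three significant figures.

H_L ≈ 64.5 m

V = 4Q/(πD²) = 2.069 m/s; V²/2g = 0.2182 m
Re = 1.12×10^5, ε/D = 2.95×10^-4 → f = 0.01915 (Swamee-Jain)
Major: h_f = f(L/D)·V²/2g = 0.01915·14892·0.2182 = 62.24 m
Minor: ΣK = 10.6; h_m = ΣK·V²/2g = 2.309 m
Total H_L = 62.24 + 2.309 = 64.55 m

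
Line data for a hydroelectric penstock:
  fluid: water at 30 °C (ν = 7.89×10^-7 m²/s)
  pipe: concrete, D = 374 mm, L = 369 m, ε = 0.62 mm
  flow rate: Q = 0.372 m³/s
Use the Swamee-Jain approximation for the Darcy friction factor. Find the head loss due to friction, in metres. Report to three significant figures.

V = 4Q/(πD²) = 4·0.372/(π·0.374²) = 3.386 m/s
Re = VD/ν = 3.386·0.374/7.89×10^-7 = 1.61×10^6 → turbulent
ε/D = 0.62/374 = 0.00166
Swamee-Jain: f = 0.02248
h_f = f(L/D)V²/(2g) = 0.02248·(369/0.374)·3.386²/(2·9.81) = 12.96 m

h_f ≈ 13.0 m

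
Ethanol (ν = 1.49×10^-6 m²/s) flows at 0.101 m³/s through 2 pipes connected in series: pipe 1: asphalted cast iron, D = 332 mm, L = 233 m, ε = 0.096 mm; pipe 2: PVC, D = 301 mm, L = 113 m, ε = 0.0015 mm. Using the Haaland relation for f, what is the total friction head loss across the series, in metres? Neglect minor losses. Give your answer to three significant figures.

H ≈ 1.38 m

Pipe 1: V = 1.167 m/s, Re = 2.60×10^5, ε/D = 2.89×10^-4, f = 0.01696, h_1 = f(L/D)V²/2g = 0.8256 m
Pipe 2: V = 1.419 m/s, Re = 2.87×10^5, ε/D = 4.98×10^-6, f = 0.01450, h_2 = f(L/D)V²/2g = 0.5591 m
Series → Q common, losses add: H = Σh = 1.385 m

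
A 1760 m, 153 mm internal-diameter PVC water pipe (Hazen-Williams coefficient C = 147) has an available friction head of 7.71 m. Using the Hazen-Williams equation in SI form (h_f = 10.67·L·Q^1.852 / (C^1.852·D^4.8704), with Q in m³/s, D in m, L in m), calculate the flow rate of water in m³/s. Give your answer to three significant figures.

Q ≈ 0.0157 m³/s

Rearranging: Q = [h_f·C^1.852·D^4.8704 / (10.67·L)]^(1/1.852)
Q = [7.71·147^1.852·0.153^4.8704 / (10.67·1760)]^0.540 = 0.01565 m³/s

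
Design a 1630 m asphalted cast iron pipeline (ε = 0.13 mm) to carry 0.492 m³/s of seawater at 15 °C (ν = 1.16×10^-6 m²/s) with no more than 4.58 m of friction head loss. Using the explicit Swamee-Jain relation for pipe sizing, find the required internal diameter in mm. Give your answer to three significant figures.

D ≈ 647 mm

Swamee-Jain (Type III): D = 0.66·[ε^1.25·(LQ²/(gh_f))^4.75 + ν·Q^9.4·(L/(gh_f))^5.2]^0.04
LQ²/(gh_f) = 8.782; L/(gh_f) = 36.28
Term 1 = ε^1.25·(…)^4.75 = 0.421; Term 2 = ν·Q^9.4·(…)^5.2 = 0.190
D = 0.66·(0.421 + 0.190)^0.04 = 0.6471 m = 647 mm
Check: V = 1.50 m/s, Re = 8.34×10^5, f = 0.01494, h_f = 4.29 m ≈ 4.58 m ✓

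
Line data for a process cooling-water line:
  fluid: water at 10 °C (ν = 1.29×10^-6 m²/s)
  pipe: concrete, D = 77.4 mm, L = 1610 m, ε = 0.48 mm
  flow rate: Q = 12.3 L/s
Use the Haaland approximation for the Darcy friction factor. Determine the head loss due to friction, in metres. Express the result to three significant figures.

V = 4Q/(πD²) = 4·0.0123/(π·0.0774²) = 2.614 m/s
Re = VD/ν = 2.614·0.0774/1.29×10^-6 = 1.57×10^5 → turbulent
ε/D = 0.48/77.4 = 0.00620
Haaland: f = 0.03299
h_f = f(L/D)V²/(2g) = 0.03299·(1610/0.0774)·2.614²/(2·9.81) = 239.0 m

h_f ≈ 239 m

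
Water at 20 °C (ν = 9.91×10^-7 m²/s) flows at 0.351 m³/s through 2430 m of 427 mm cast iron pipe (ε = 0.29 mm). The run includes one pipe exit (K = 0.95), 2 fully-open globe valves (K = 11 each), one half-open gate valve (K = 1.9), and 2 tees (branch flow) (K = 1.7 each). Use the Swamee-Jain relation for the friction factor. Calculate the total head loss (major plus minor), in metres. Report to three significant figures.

V = 4Q/(πD²) = 2.451 m/s; V²/2g = 0.3062 m
Re = 1.06×10^6, ε/D = 6.79×10^-4 → f = 0.01838 (Swamee-Jain)
Major: h_f = f(L/D)·V²/2g = 0.01838·5691·0.3062 = 32.04 m
Minor: ΣK = 28.2; h_m = ΣK·V²/2g = 8.651 m
Total H_L = 32.04 + 8.651 = 40.69 m

H_L ≈ 40.7 m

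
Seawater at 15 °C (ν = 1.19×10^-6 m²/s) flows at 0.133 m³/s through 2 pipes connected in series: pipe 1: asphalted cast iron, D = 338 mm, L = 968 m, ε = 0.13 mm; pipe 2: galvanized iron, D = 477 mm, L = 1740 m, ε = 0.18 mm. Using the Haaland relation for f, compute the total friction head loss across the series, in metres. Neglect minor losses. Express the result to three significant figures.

Pipe 1: V = 1.482 m/s, Re = 4.21×10^5, ε/D = 3.85×10^-4, f = 0.01697, h_1 = f(L/D)V²/2g = 5.441 m
Pipe 2: V = 0.7443 m/s, Re = 2.98×10^5, ε/D = 3.77×10^-4, f = 0.01733, h_2 = f(L/D)V²/2g = 1.785 m
Series → Q common, losses add: H = Σh = 7.226 m

H ≈ 7.23 m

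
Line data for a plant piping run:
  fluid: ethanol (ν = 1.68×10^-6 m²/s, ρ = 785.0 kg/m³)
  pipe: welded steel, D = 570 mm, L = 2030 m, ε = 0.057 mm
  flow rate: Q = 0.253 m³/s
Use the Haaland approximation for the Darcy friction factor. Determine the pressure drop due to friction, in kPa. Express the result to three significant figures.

V = 4Q/(πD²) = 4·0.253/(π·0.570²) = 0.9915 m/s
Re = VD/ν = 0.9915·0.570/1.68×10^-6 = 3.36×10^5 → turbulent
ε/D = 0.057/570 = 1.00×10^-4
Haaland: f = 0.01499
h_f = f(L/D)V²/(2g) = 0.01499·(2030/0.570)·0.9915²/(2·9.81) = 2.675 m
Δp = ρg·h_f = 785.0·9.81·2.675 = 20.60 kPa

Δp ≈ 20.6 kPa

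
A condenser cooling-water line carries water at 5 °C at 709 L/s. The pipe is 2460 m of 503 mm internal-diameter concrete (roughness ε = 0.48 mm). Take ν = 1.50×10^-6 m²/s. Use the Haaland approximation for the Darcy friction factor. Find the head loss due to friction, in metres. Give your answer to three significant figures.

V = 4Q/(πD²) = 4·0.709/(π·0.503²) = 3.568 m/s
Re = VD/ν = 3.568·0.503/1.50×10^-6 = 1.20×10^6 → turbulent
ε/D = 0.48/503 = 9.54×10^-4
Haaland: f = 0.01968
h_f = f(L/D)V²/(2g) = 0.01968·(2460/0.503)·3.568²/(2·9.81) = 62.46 m

h_f ≈ 62.5 m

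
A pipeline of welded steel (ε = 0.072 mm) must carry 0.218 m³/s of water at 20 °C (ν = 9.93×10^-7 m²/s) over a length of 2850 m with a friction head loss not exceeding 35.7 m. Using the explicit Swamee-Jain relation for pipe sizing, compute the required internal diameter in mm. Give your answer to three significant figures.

Swamee-Jain (Type III): D = 0.66·[ε^1.25·(LQ²/(gh_f))^4.75 + ν·Q^9.4·(L/(gh_f))^5.2]^0.04
LQ²/(gh_f) = 0.3867; L/(gh_f) = 8.138
Term 1 = ε^1.25·(…)^4.75 = 7.28×10^-8; Term 2 = ν·Q^9.4·(…)^5.2 = 3.26×10^-8
D = 0.66·(7.28×10^-8 + 3.26×10^-8)^0.04 = 0.3471 m = 347 mm
Check: V = 2.30 m/s, Re = 8.05×10^5, f = 0.01504, h_f = 33.4 m ≈ 35.7 m ✓

D ≈ 347 mm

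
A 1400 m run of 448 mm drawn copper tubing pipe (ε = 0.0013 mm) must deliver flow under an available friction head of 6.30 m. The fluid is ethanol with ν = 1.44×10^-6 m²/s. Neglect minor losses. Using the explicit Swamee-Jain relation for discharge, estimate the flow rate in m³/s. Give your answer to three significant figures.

Q ≈ 0.275 m³/s

Swamee-Jain (Type II): Q = -0.965·√(gD⁵h_f/L)·ln[ε/(3.7D) + √(3.17ν²L/(gD³h_f))]
√(gD⁵h_f/L) = √(9.81·0.448⁵·6.30/1400) = 0.02823
ε/(3.7D) = 7.84×10^-7; √(3.17ν²L/(gD³h_f)) = 4.07×10^-5
Q = -0.965·0.02823·ln(4.148×10^-5) = 0.2748 m³/s
Check: V = 1.74 m/s, Re = 5.42×10^5, f = 0.01295, h_f = 6.27 m ≈ 6.30 m ✓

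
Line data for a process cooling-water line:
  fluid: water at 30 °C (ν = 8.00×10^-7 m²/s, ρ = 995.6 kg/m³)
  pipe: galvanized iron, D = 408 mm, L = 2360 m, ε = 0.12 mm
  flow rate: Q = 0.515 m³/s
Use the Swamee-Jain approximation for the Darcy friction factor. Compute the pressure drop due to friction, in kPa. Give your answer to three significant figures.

V = 4Q/(πD²) = 4·0.515/(π·0.408²) = 3.939 m/s
Re = VD/ν = 3.939·0.408/8.00×10^-7 = 2.01×10^6 → turbulent
ε/D = 0.12/408 = 2.94×10^-4
Swamee-Jain: f = 0.01533
h_f = f(L/D)V²/(2g) = 0.01533·(2360/0.408)·3.939²/(2·9.81) = 70.15 m
Δp = ρg·h_f = 995.6·9.81·70.15 = 685.1 kPa

Δp ≈ 685 kPa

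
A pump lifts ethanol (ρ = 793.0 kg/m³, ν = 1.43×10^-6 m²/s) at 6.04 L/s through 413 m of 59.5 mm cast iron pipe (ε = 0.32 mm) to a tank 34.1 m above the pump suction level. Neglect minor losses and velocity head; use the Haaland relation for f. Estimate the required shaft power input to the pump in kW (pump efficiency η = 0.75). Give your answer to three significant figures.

V = 4Q/(πD²) = 2.172 m/s; Re = 9.04×10^4; ε/D = 0.00538; f = 0.03201
h_f = f(L/D)V²/2g = 53.43 m
Total head H = z + h_f = 34.1 + 53.43 = 87.53 m
P_hyd = ρgQH = 793.0·9.81·0.00604·87.53 = 4.113 kW
P_shaft = P_hyd/η = 4.113/0.75 = 5.484 kW

P_shaft ≈ 5.48 kW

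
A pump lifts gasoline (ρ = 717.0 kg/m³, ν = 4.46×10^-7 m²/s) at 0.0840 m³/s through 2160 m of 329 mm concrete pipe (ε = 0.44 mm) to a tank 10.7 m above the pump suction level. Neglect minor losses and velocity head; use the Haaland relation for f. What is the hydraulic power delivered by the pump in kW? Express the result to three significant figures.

V = 4Q/(πD²) = 0.9881 m/s; Re = 7.29×10^5; ε/D = 0.00134; f = 0.02144
h_f = f(L/D)V²/2g = 7.004 m
Total head H = z + h_f = 10.7 + 7.004 = 17.70 m
P_hyd = ρgQH = 717.0·9.81·0.0840·17.70 = 10.46 kW

P_hyd ≈ 10.5 kW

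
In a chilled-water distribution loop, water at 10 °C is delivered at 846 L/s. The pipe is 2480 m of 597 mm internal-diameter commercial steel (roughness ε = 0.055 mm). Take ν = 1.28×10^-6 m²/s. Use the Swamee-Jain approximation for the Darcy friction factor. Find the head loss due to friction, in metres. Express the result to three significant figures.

V = 4Q/(πD²) = 4·0.846/(π·0.597²) = 3.022 m/s
Re = VD/ν = 3.022·0.597/1.28×10^-6 = 1.41×10^6 → turbulent
ε/D = 0.055/597 = 9.21×10^-5
Swamee-Jain: f = 0.01303
h_f = f(L/D)V²/(2g) = 0.01303·(2480/0.597)·3.022²/(2·9.81) = 25.20 m

h_f ≈ 25.2 m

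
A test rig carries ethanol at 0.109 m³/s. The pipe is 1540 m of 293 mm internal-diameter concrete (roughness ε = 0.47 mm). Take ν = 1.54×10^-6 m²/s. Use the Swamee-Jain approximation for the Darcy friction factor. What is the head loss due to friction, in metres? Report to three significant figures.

V = 4Q/(πD²) = 4·0.109/(π·0.293²) = 1.617 m/s
Re = VD/ν = 1.617·0.293/1.54×10^-6 = 3.08×10^5 → turbulent
ε/D = 0.47/293 = 0.00160
Swamee-Jain: f = 0.02294
h_f = f(L/D)V²/(2g) = 0.02294·(1540/0.293)·1.617²/(2·9.81) = 16.06 m

h_f ≈ 16.1 m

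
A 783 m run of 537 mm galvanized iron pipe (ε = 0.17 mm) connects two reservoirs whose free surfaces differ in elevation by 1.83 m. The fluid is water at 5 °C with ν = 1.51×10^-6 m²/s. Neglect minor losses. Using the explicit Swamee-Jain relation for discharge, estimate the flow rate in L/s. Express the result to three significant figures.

Swamee-Jain (Type II): Q = -0.965·√(gD⁵h_f/L)·ln[ε/(3.7D) + √(3.17ν²L/(gD³h_f))]
√(gD⁵h_f/L) = √(9.81·0.537⁵·1.83/783) = 0.03200
ε/(3.7D) = 8.56×10^-5; √(3.17ν²L/(gD³h_f)) = 4.51×10^-5
Q = -0.965·0.03200·ln(1.307×10^-4) = 0.2761 m³/s
Check: V = 1.22 m/s, Re = 4.34×10^5, f = 0.01667, h_f = 1.84 m ≈ 1.83 m ✓

Q ≈ 276 L/s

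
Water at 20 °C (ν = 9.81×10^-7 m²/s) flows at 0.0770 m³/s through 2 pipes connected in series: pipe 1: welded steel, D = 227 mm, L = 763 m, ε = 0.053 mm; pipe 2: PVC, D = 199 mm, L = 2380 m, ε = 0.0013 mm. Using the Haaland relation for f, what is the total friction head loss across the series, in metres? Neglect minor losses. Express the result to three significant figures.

Pipe 1: V = 1.903 m/s, Re = 4.40×10^5, ε/D = 2.33×10^-4, f = 0.01575, h_1 = f(L/D)V²/2g = 9.769 m
Pipe 2: V = 2.476 m/s, Re = 5.02×10^5, ε/D = 6.53×10^-6, f = 0.01313, h_2 = f(L/D)V²/2g = 49.04 m
Series → Q common, losses add: H = Σh = 58.81 m

H ≈ 58.8 m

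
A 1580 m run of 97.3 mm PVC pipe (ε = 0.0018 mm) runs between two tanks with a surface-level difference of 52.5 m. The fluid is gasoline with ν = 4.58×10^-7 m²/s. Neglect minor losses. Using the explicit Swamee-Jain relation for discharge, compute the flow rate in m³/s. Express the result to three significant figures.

Swamee-Jain (Type II): Q = -0.965·√(gD⁵h_f/L)·ln[ε/(3.7D) + √(3.17ν²L/(gD³h_f))]
√(gD⁵h_f/L) = √(9.81·0.0973⁵·52.5/1580) = 0.001686
ε/(3.7D) = 5.00×10^-6; √(3.17ν²L/(gD³h_f)) = 4.71×10^-5
Q = -0.965·0.001686·ln(5.206×10^-5) = 0.01605 m³/s
Check: V = 2.16 m/s, Re = 4.59×10^5, f = 0.01357, h_f = 52.3 m ≈ 52.5 m ✓

Q ≈ 0.0160 m³/s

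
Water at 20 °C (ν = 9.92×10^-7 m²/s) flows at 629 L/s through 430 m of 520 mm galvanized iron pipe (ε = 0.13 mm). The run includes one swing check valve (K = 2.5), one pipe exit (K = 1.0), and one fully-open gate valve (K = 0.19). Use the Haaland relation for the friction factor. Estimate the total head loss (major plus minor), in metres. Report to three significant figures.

V = 4Q/(πD²) = 2.962 m/s; V²/2g = 0.4471 m
Re = 1.55×10^6, ε/D = 2.50×10^-4 → f = 0.01488 (Haaland)
Major: h_f = f(L/D)·V²/2g = 0.01488·826.9·0.4471 = 5.503 m
Minor: ΣK = 3.69; h_m = ΣK·V²/2g = 1.650 m
Total H_L = 5.503 + 1.650 = 7.153 m

H_L ≈ 7.15 m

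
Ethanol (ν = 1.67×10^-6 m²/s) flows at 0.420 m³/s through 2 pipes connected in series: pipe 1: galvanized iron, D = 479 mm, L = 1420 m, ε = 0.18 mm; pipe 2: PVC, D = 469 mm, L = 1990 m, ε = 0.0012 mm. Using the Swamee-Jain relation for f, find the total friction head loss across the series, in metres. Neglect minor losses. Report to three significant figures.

Pipe 1: V = 2.331 m/s, Re = 6.69×10^5, ε/D = 3.76×10^-4, f = 0.01668, h_1 = f(L/D)V²/2g = 13.69 m
Pipe 2: V = 2.431 m/s, Re = 6.83×10^5, ε/D = 2.56×10^-6, f = 0.01244, h_2 = f(L/D)V²/2g = 15.90 m
Series → Q common, losses add: H = Σh = 29.59 m

H ≈ 29.6 m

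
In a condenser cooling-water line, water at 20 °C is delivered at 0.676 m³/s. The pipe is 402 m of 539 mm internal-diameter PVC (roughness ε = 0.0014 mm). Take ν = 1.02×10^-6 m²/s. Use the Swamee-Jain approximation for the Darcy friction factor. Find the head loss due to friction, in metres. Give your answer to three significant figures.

V = 4Q/(πD²) = 4·0.676/(π·0.539²) = 2.963 m/s
Re = VD/ν = 2.963·0.539/1.02×10^-6 = 1.57×10^6 → turbulent
ε/D = 0.0014/539 = 2.60×10^-6
Swamee-Jain: f = 0.01087
h_f = f(L/D)V²/(2g) = 0.01087·(402/0.539)·2.963²/(2·9.81) = 3.625 m

h_f ≈ 3.63 m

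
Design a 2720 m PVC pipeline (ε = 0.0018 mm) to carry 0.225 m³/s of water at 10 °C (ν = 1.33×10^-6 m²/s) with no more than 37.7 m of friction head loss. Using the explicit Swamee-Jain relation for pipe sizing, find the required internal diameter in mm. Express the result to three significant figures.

D ≈ 332 mm

Swamee-Jain (Type III): D = 0.66·[ε^1.25·(LQ²/(gh_f))^4.75 + ν·Q^9.4·(L/(gh_f))^5.2]^0.04
LQ²/(gh_f) = 0.3723; L/(gh_f) = 7.355
Term 1 = ε^1.25·(…)^4.75 = 6.04×10^-10; Term 2 = ν·Q^9.4·(…)^5.2 = 3.47×10^-8
D = 0.66·(6.04×10^-10 + 3.47×10^-8)^0.04 = 0.3322 m = 332 mm
Check: V = 2.60 m/s, Re = 6.48×10^5, f = 0.01261, h_f = 35.4 m ≈ 37.7 m ✓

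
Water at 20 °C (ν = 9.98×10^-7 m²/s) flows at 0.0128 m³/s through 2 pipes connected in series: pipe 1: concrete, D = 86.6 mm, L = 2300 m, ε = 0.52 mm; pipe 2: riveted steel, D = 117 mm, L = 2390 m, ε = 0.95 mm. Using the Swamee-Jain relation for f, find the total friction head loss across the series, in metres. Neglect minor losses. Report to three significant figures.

H ≈ 263 m

Pipe 1: V = 2.173 m/s, Re = 1.89×10^5, ε/D = 0.00600, f = 0.03275, h_1 = f(L/D)V²/2g = 209.3 m
Pipe 2: V = 1.191 m/s, Re = 1.40×10^5, ε/D = 0.00812, f = 0.03607, h_2 = f(L/D)V²/2g = 53.22 m
Series → Q common, losses add: H = Σh = 262.6 m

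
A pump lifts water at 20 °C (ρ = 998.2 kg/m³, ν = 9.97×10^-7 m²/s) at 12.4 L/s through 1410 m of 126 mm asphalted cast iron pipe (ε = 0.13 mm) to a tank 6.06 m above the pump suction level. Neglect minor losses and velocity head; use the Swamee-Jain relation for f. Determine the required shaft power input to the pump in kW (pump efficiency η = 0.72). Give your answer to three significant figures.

V = 4Q/(πD²) = 0.9945 m/s; Re = 1.26×10^5; ε/D = 0.00103; f = 0.02201
h_f = f(L/D)V²/2g = 12.42 m
Total head H = z + h_f = 6.06 + 12.42 = 18.48 m
P_hyd = ρgQH = 998.2·9.81·0.0124·18.48 = 2.244 kW
P_shaft = P_hyd/η = 2.244/0.72 = 3.116 kW

P_shaft ≈ 3.12 kW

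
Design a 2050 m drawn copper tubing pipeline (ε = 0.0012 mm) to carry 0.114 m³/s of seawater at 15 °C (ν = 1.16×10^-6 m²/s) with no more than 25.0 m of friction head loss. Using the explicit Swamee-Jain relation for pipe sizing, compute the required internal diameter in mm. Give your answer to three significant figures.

Swamee-Jain (Type III): D = 0.66·[ε^1.25·(LQ²/(gh_f))^4.75 + ν·Q^9.4·(L/(gh_f))^5.2]^0.04
LQ²/(gh_f) = 0.1086; L/(gh_f) = 8.359
Term 1 = ε^1.25·(…)^4.75 = 1.05×10^-12; Term 2 = ν·Q^9.4·(…)^5.2 = 9.87×10^-11
D = 0.66·(1.05×10^-12 + 9.87×10^-11)^0.04 = 0.2627 m = 263 mm
Check: V = 2.10 m/s, Re = 4.76×10^5, f = 0.01328, h_f = 23.3 m ≈ 25.0 m ✓

D ≈ 263 mm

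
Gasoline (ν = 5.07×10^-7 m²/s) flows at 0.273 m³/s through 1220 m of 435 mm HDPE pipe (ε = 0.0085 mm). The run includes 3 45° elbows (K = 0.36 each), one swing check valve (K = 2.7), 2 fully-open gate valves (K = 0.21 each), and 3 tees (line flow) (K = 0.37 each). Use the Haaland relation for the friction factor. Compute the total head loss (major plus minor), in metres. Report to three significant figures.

V = 4Q/(πD²) = 1.837 m/s; V²/2g = 0.1720 m
Re = 1.58×10^6, ε/D = 1.95×10^-5 → f = 0.01124 (Haaland)
Major: h_f = f(L/D)·V²/2g = 0.01124·2805·0.1720 = 5.424 m
Minor: ΣK = 5.31; h_m = ΣK·V²/2g = 0.9132 m
Total H_L = 5.424 + 0.9132 = 6.337 m

H_L ≈ 6.34 m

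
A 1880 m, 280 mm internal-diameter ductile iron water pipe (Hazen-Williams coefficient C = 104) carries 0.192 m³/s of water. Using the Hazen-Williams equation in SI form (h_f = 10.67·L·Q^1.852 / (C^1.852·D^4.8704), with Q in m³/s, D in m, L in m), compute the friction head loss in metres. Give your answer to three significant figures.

h_f = 10.67·1880·0.192^1.852 / (104^1.852·0.280^4.8704) = 85.51 m

h_f ≈ 85.5 m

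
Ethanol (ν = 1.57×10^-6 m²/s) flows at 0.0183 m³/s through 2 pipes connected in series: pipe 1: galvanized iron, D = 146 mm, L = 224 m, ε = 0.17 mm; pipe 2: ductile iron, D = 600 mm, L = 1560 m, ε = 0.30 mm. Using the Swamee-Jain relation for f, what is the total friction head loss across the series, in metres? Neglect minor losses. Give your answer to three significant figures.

H ≈ 2.15 m

Pipe 1: V = 1.093 m/s, Re = 1.02×10^5, ε/D = 0.00116, f = 0.02286, h_1 = f(L/D)V²/2g = 2.136 m
Pipe 2: V = 0.06472 m/s, Re = 2.47×10^4, ε/D = 5.00×10^-4, f = 0.02582, h_2 = f(L/D)V²/2g = 0.01433 m
Series → Q common, losses add: H = Σh = 2.151 m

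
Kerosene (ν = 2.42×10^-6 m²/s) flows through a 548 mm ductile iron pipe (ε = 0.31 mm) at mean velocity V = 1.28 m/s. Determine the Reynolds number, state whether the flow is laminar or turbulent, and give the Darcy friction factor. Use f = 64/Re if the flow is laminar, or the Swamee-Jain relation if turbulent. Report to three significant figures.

Re ≈ 2.90×10^5; turbulent; f ≈ 0.0187

Re = VD/ν = 1.280·0.548/2.42×10^-6 = 2.90×10^5
Re > 4000 → turbulent; ε/D = 5.66×10^-4
Swamee-Jain: f = 0.01874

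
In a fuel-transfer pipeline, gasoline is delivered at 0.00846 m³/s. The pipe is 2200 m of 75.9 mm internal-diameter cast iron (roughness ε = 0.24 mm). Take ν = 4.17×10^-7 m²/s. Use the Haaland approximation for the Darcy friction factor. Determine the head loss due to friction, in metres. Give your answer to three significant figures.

V = 4Q/(πD²) = 4·0.00846/(π·0.0759²) = 1.870 m/s
Re = VD/ν = 1.870·0.0759/4.17×10^-7 = 3.40×10^5 → turbulent
ε/D = 0.24/75.9 = 0.00316
Haaland: f = 0.02695
h_f = f(L/D)V²/(2g) = 0.02695·(2200/0.0759)·1.870²/(2·9.81) = 139.2 m

h_f ≈ 139 m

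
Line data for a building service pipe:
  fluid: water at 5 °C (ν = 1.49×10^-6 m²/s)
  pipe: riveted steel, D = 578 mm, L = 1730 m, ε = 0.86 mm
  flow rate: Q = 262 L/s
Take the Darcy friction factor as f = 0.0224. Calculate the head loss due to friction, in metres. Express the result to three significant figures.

h_f ≈ 3.41 m

V = 4Q/(πD²) = 4·0.262/(π·0.578²) = 0.9985 m/s
h_f = f(L/D)V²/(2g) = 0.02240·(1730/0.578)·0.9985²/(2·9.81) = 3.407 m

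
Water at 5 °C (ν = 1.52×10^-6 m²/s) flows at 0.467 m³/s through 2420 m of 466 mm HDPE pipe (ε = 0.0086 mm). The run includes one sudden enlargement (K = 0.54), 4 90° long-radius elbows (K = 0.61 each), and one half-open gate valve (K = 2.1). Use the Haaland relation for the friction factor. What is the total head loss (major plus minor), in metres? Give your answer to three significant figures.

H_L ≈ 26.2 m

V = 4Q/(πD²) = 2.738 m/s; V²/2g = 0.3821 m
Re = 8.39×10^5, ε/D = 1.85×10^-5 → f = 0.01224 (Haaland)
Major: h_f = f(L/D)·V²/2g = 0.01224·5193·0.3821 = 24.29 m
Minor: ΣK = 5.08; h_m = ΣK·V²/2g = 1.941 m
Total H_L = 24.29 + 1.941 = 26.23 m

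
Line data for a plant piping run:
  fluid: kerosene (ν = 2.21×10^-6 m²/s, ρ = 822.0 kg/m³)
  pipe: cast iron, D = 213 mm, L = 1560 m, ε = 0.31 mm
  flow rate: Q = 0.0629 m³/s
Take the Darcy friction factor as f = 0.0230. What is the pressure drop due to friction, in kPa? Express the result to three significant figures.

V = 4Q/(πD²) = 4·0.0629/(π·0.213²) = 1.765 m/s
h_f = f(L/D)V²/(2g) = 0.02300·(1560/0.213)·1.765²/(2·9.81) = 26.75 m
Δp = ρg·h_f = 822.0·9.81·26.75 = 215.7 kPa

Δp ≈ 216 kPa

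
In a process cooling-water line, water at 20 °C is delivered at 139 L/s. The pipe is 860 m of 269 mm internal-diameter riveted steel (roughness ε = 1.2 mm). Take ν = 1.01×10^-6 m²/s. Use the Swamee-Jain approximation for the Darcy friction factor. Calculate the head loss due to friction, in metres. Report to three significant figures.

h_f ≈ 28.8 m

V = 4Q/(πD²) = 4·0.139/(π·0.269²) = 2.446 m/s
Re = VD/ν = 2.446·0.269/1.01×10^-6 = 6.51×10^5 → turbulent
ε/D = 1.2/269 = 0.00446
Swamee-Jain: f = 0.02959
h_f = f(L/D)V²/(2g) = 0.02959·(860/0.269)·2.446²/(2·9.81) = 28.84 m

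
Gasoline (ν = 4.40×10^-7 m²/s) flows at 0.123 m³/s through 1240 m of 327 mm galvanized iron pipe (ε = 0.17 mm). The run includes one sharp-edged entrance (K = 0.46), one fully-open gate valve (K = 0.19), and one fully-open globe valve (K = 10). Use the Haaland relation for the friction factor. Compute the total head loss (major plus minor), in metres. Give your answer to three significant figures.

V = 4Q/(πD²) = 1.465 m/s; V²/2g = 0.1093 m
Re = 1.09×10^6, ε/D = 5.20×10^-4 → f = 0.01727 (Haaland)
Major: h_f = f(L/D)·V²/2g = 0.01727·3792·0.1093 = 7.162 m
Minor: ΣK = 10.7; h_m = ΣK·V²/2g = 1.164 m
Total H_L = 7.162 + 1.164 = 8.326 m

H_L ≈ 8.33 m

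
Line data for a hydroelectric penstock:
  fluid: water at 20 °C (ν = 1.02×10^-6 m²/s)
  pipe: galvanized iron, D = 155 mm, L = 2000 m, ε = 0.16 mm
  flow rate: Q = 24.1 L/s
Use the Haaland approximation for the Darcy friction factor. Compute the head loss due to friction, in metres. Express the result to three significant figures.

V = 4Q/(πD²) = 4·0.0241/(π·0.155²) = 1.277 m/s
Re = VD/ν = 1.277·0.155/1.02×10^-6 = 1.94×10^5 → turbulent
ε/D = 0.16/155 = 0.00103
Haaland: f = 0.02107
h_f = f(L/D)V²/(2g) = 0.02107·(2000/0.155)·1.277²/(2·9.81) = 22.61 m

h_f ≈ 22.6 m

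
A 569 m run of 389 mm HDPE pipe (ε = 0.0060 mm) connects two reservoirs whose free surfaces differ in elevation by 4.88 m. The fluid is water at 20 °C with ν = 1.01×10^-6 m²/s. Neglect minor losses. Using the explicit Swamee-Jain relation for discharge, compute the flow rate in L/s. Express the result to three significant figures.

Q ≈ 275 L/s

Swamee-Jain (Type II): Q = -0.965·√(gD⁵h_f/L)·ln[ε/(3.7D) + √(3.17ν²L/(gD³h_f))]
√(gD⁵h_f/L) = √(9.81·0.389⁵·4.88/569) = 0.02738
ε/(3.7D) = 4.17×10^-6; √(3.17ν²L/(gD³h_f)) = 2.56×10^-5
Q = -0.965·0.02738·ln(2.972×10^-5) = 0.2754 m³/s
Check: V = 2.32 m/s, Re = 8.92×10^5, f = 0.01218, h_f = 4.87 m ≈ 4.88 m ✓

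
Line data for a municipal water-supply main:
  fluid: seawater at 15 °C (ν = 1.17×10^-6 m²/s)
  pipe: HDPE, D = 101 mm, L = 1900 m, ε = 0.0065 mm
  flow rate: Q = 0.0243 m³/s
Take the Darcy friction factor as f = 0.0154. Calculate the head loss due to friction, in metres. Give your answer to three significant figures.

h_f ≈ 136 m

V = 4Q/(πD²) = 4·0.0243/(π·0.101²) = 3.033 m/s
h_f = f(L/D)V²/(2g) = 0.01540·(1900/0.101)·3.033²/(2·9.81) = 135.8 m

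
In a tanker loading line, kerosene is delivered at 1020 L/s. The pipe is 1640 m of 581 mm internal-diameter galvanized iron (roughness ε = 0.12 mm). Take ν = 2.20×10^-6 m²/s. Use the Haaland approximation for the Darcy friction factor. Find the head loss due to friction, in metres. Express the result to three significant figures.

V = 4Q/(πD²) = 4·1.02/(π·0.581²) = 3.847 m/s
Re = VD/ν = 3.847·0.581/2.20×10^-6 = 1.02×10^6 → turbulent
ε/D = 0.12/581 = 2.07×10^-4
Haaland: f = 0.01466
h_f = f(L/D)V²/(2g) = 0.01466·(1640/0.581)·3.847²/(2·9.81) = 31.22 m

h_f ≈ 31.2 m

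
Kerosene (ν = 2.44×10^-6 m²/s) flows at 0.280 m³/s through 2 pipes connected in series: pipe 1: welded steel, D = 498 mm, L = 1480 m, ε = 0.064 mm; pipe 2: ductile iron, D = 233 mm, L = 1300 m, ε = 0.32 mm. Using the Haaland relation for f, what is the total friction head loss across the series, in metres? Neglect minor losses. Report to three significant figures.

Pipe 1: V = 1.438 m/s, Re = 2.93×10^5, ε/D = 1.29×10^-4, f = 0.01552, h_1 = f(L/D)V²/2g = 4.859 m
Pipe 2: V = 6.567 m/s, Re = 6.27×10^5, ε/D = 0.00137, f = 0.02162, h_2 = f(L/D)V²/2g = 265.2 m
Series → Q common, losses add: H = Σh = 270.0 m

H ≈ 270 m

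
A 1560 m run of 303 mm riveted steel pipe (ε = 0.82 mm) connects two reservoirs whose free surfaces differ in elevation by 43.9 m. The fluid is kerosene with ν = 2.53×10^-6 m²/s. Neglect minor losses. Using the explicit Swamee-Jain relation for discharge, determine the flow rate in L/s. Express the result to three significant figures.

Swamee-Jain (Type II): Q = -0.965·√(gD⁵h_f/L)·ln[ε/(3.7D) + √(3.17ν²L/(gD³h_f))]
√(gD⁵h_f/L) = √(9.81·0.303⁵·43.9/1560) = 0.02655
ε/(3.7D) = 7.31×10^-4; √(3.17ν²L/(gD³h_f)) = 5.14×10^-5
Q = -0.965·0.02655·ln(7.828×10^-4) = 0.1833 m³/s
Check: V = 2.54 m/s, Re = 3.04×10^5, f = 0.02605, h_f = 44.2 m ≈ 43.9 m ✓

Q ≈ 183 L/s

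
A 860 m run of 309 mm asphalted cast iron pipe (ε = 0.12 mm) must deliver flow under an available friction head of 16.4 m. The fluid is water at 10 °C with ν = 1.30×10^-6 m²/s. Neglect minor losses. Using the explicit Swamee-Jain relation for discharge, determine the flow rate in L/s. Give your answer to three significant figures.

Q ≈ 197 L/s

Swamee-Jain (Type II): Q = -0.965·√(gD⁵h_f/L)·ln[ε/(3.7D) + √(3.17ν²L/(gD³h_f))]
√(gD⁵h_f/L) = √(9.81·0.309⁵·16.4/860) = 0.02296
ε/(3.7D) = 1.05×10^-4; √(3.17ν²L/(gD³h_f)) = 3.12×10^-5
Q = -0.965·0.02296·ln(1.361×10^-4) = 0.1972 m³/s
Check: V = 2.63 m/s, Re = 6.25×10^5, f = 0.01683, h_f = 16.5 m ≈ 16.4 m ✓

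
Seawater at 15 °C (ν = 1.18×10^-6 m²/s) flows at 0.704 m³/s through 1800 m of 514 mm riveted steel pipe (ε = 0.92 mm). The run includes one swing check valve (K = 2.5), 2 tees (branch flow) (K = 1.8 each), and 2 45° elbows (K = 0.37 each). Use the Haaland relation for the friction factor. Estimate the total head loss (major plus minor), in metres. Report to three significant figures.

H_L ≈ 51.1 m

V = 4Q/(πD²) = 3.393 m/s; V²/2g = 0.5867 m
Re = 1.48×10^6, ε/D = 0.00179 → f = 0.02291 (Haaland)
Major: h_f = f(L/D)·V²/2g = 0.02291·3502·0.5867 = 47.07 m
Minor: ΣK = 6.84; h_m = ΣK·V²/2g = 4.013 m
Total H_L = 47.07 + 4.013 = 51.08 m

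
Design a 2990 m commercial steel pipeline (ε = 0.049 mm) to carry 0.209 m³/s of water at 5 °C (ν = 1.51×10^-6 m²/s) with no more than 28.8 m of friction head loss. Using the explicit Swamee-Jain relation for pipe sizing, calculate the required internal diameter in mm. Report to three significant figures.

D ≈ 358 mm

Swamee-Jain (Type III): D = 0.66·[ε^1.25·(LQ²/(gh_f))^4.75 + ν·Q^9.4·(L/(gh_f))^5.2]^0.04
LQ²/(gh_f) = 0.4623; L/(gh_f) = 10.58
Term 1 = ε^1.25·(…)^4.75 = 1.05×10^-7; Term 2 = ν·Q^9.4·(…)^5.2 = 1.31×10^-7
D = 0.66·(1.05×10^-7 + 1.31×10^-7)^0.04 = 0.3585 m = 358 mm
Check: V = 2.07 m/s, Re = 4.92×10^5, f = 0.01490, h_f = 27.2 m ≈ 28.8 m ✓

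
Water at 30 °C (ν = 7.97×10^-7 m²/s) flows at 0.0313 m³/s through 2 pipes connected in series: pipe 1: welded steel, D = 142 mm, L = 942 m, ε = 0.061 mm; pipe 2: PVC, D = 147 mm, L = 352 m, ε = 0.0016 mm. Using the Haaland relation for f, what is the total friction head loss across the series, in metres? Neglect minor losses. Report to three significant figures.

H ≈ 28.9 m

Pipe 1: V = 1.976 m/s, Re = 3.52×10^5, ε/D = 4.30×10^-4, f = 0.01746, h_1 = f(L/D)V²/2g = 23.06 m
Pipe 2: V = 1.844 m/s, Re = 3.40×10^5, ε/D = 1.09×10^-5, f = 0.01411, h_2 = f(L/D)V²/2g = 5.856 m
Series → Q common, losses add: H = Σh = 28.92 m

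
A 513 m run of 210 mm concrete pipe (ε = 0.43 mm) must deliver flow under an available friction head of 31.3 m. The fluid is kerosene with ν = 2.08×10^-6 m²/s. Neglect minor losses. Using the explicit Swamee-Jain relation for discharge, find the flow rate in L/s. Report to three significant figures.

Swamee-Jain (Type II): Q = -0.965·√(gD⁵h_f/L)·ln[ε/(3.7D) + √(3.17ν²L/(gD³h_f))]
√(gD⁵h_f/L) = √(9.81·0.210⁵·31.3/513) = 0.01563
ε/(3.7D) = 5.53×10^-4; √(3.17ν²L/(gD³h_f)) = 4.97×10^-5
Q = -0.965·0.01563·ln(6.032×10^-4) = 0.1119 m³/s
Check: V = 3.23 m/s, Re = 3.26×10^5, f = 0.02426, h_f = 31.5 m ≈ 31.3 m ✓

Q ≈ 112 L/s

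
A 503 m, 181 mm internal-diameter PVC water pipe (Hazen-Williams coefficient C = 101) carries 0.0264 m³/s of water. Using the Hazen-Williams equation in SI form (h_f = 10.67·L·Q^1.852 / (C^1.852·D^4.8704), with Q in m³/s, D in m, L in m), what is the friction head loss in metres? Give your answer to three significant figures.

h_f ≈ 5.13 m

h_f = 10.67·503·0.0264^1.852 / (101^1.852·0.181^4.8704) = 5.128 m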